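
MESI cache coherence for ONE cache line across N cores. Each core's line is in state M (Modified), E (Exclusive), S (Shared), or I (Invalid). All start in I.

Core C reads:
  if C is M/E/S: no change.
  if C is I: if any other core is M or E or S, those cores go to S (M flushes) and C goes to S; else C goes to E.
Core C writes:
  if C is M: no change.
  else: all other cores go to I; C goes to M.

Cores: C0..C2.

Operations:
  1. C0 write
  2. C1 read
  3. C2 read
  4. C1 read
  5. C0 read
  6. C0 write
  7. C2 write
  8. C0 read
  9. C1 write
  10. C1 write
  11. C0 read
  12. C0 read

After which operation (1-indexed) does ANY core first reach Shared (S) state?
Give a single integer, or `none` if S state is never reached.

Op 1: C0 write [C0 write: invalidate none -> C0=M] -> [M,I,I]
Op 2: C1 read [C1 read from I: others=['C0=M'] -> C1=S, others downsized to S] -> [S,S,I]
  -> First S state at op 2; remaining ops need not be traced.

Answer: 2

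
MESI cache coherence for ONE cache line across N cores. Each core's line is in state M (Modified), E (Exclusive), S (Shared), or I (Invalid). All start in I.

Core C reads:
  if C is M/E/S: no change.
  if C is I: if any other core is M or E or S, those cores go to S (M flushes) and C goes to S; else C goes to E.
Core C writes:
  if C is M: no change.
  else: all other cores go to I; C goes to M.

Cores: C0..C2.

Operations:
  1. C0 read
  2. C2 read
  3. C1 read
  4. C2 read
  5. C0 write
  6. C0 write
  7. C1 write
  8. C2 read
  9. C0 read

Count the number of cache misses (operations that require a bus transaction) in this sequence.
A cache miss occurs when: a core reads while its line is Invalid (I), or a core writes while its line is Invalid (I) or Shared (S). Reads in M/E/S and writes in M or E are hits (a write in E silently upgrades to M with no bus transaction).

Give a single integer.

Op 1: C0 read [C0 read from I: no other sharers -> C0=E (exclusive)] -> [E,I,I] [MISS #1: read from I]
Op 2: C2 read [C2 read from I: others=['C0=E'] -> C2=S, others downsized to S] -> [S,I,S] [MISS #2: read from I]
Op 3: C1 read [C1 read from I: others=['C0=S', 'C2=S'] -> C1=S, others downsized to S] -> [S,S,S] [MISS #3: read from I]
Op 4: C2 read [C2 read: already in S, no change] -> [S,S,S] [hit: read from S]
Op 5: C0 write [C0 write: invalidate ['C1=S', 'C2=S'] -> C0=M] -> [M,I,I] [MISS #4: write from S]
Op 6: C0 write [C0 write: already M (modified), no change] -> [M,I,I] [hit: write from M]
Op 7: C1 write [C1 write: invalidate ['C0=M'] -> C1=M] -> [I,M,I] [MISS #5: write from I]
Op 8: C2 read [C2 read from I: others=['C1=M'] -> C2=S, others downsized to S] -> [I,S,S] [MISS #6: read from I]
Op 9: C0 read [C0 read from I: others=['C1=S', 'C2=S'] -> C0=S, others downsized to S] -> [S,S,S] [MISS #7: read from I]

Answer: 7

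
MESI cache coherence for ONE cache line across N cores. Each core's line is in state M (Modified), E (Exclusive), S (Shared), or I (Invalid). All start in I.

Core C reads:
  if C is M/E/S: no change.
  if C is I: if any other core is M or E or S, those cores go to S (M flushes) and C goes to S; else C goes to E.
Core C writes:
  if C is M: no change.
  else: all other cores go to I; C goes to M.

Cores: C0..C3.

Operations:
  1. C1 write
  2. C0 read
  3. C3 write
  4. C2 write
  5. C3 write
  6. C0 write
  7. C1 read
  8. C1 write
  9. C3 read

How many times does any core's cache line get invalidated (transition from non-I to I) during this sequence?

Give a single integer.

Answer: 6

Derivation:
Op 1: C1 write [C1 write: invalidate none -> C1=M] -> [I,M,I,I] (invalidations this op: 0; running total: 0)
Op 2: C0 read [C0 read from I: others=['C1=M'] -> C0=S, others downsized to S] -> [S,S,I,I] (invalidations this op: 0; running total: 0)
Op 3: C3 write [C3 write: invalidate ['C0=S', 'C1=S'] -> C3=M] -> [I,I,I,M] (invalidations this op: 2; running total: 2)
Op 4: C2 write [C2 write: invalidate ['C3=M'] -> C2=M] -> [I,I,M,I] (invalidations this op: 1; running total: 3)
Op 5: C3 write [C3 write: invalidate ['C2=M'] -> C3=M] -> [I,I,I,M] (invalidations this op: 1; running total: 4)
Op 6: C0 write [C0 write: invalidate ['C3=M'] -> C0=M] -> [M,I,I,I] (invalidations this op: 1; running total: 5)
Op 7: C1 read [C1 read from I: others=['C0=M'] -> C1=S, others downsized to S] -> [S,S,I,I] (invalidations this op: 0; running total: 5)
Op 8: C1 write [C1 write: invalidate ['C0=S'] -> C1=M] -> [I,M,I,I] (invalidations this op: 1; running total: 6)
Op 9: C3 read [C3 read from I: others=['C1=M'] -> C3=S, others downsized to S] -> [I,S,I,S] (invalidations this op: 0; running total: 6)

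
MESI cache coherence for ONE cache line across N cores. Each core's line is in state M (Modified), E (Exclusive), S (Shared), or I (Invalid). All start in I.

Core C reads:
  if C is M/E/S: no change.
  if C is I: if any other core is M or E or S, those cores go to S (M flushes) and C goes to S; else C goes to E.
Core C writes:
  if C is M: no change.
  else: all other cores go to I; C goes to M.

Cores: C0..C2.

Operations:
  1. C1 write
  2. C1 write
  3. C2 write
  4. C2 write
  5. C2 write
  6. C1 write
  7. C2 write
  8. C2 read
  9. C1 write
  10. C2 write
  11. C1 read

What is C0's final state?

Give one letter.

Op 1: C1 write [C1 write: invalidate none -> C1=M] -> [I,M,I]
Op 2: C1 write [C1 write: already M (modified), no change] -> [I,M,I]
Op 3: C2 write [C2 write: invalidate ['C1=M'] -> C2=M] -> [I,I,M]
Op 4: C2 write [C2 write: already M (modified), no change] -> [I,I,M]
Op 5: C2 write [C2 write: already M (modified), no change] -> [I,I,M]
Op 6: C1 write [C1 write: invalidate ['C2=M'] -> C1=M] -> [I,M,I]
Op 7: C2 write [C2 write: invalidate ['C1=M'] -> C2=M] -> [I,I,M]
Op 8: C2 read [C2 read: already in M, no change] -> [I,I,M]
Op 9: C1 write [C1 write: invalidate ['C2=M'] -> C1=M] -> [I,M,I]
Op 10: C2 write [C2 write: invalidate ['C1=M'] -> C2=M] -> [I,I,M]
Op 11: C1 read [C1 read from I: others=['C2=M'] -> C1=S, others downsized to S] -> [I,S,S]

Answer: I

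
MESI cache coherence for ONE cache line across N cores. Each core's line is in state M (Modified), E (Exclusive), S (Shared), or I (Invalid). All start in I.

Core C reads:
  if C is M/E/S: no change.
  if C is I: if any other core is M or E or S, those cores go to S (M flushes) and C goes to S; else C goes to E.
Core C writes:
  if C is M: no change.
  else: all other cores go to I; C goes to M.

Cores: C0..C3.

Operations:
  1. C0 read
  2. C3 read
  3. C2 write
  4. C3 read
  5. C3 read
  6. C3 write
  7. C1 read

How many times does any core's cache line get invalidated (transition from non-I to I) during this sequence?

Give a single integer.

Answer: 3

Derivation:
Op 1: C0 read [C0 read from I: no other sharers -> C0=E (exclusive)] -> [E,I,I,I] (invalidations this op: 0; running total: 0)
Op 2: C3 read [C3 read from I: others=['C0=E'] -> C3=S, others downsized to S] -> [S,I,I,S] (invalidations this op: 0; running total: 0)
Op 3: C2 write [C2 write: invalidate ['C0=S', 'C3=S'] -> C2=M] -> [I,I,M,I] (invalidations this op: 2; running total: 2)
Op 4: C3 read [C3 read from I: others=['C2=M'] -> C3=S, others downsized to S] -> [I,I,S,S] (invalidations this op: 0; running total: 2)
Op 5: C3 read [C3 read: already in S, no change] -> [I,I,S,S] (invalidations this op: 0; running total: 2)
Op 6: C3 write [C3 write: invalidate ['C2=S'] -> C3=M] -> [I,I,I,M] (invalidations this op: 1; running total: 3)
Op 7: C1 read [C1 read from I: others=['C3=M'] -> C1=S, others downsized to S] -> [I,S,I,S] (invalidations this op: 0; running total: 3)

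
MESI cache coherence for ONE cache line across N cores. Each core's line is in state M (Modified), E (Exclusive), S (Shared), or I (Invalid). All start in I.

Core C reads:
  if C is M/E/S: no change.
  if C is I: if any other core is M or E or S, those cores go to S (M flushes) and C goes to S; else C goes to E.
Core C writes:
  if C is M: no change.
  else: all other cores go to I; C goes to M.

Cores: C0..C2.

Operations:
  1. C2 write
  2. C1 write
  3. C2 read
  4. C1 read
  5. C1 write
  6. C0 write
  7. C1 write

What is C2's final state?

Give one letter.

Op 1: C2 write [C2 write: invalidate none -> C2=M] -> [I,I,M]
Op 2: C1 write [C1 write: invalidate ['C2=M'] -> C1=M] -> [I,M,I]
Op 3: C2 read [C2 read from I: others=['C1=M'] -> C2=S, others downsized to S] -> [I,S,S]
Op 4: C1 read [C1 read: already in S, no change] -> [I,S,S]
Op 5: C1 write [C1 write: invalidate ['C2=S'] -> C1=M] -> [I,M,I]
Op 6: C0 write [C0 write: invalidate ['C1=M'] -> C0=M] -> [M,I,I]
Op 7: C1 write [C1 write: invalidate ['C0=M'] -> C1=M] -> [I,M,I]

Answer: I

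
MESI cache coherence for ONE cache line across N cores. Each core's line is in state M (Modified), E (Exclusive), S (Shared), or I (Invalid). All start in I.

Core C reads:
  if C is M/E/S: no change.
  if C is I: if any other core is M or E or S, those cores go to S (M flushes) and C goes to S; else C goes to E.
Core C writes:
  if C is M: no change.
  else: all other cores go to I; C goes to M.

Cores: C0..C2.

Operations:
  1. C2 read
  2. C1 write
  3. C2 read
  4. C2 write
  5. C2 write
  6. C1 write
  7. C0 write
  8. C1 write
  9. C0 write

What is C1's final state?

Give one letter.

Op 1: C2 read [C2 read from I: no other sharers -> C2=E (exclusive)] -> [I,I,E]
Op 2: C1 write [C1 write: invalidate ['C2=E'] -> C1=M] -> [I,M,I]
Op 3: C2 read [C2 read from I: others=['C1=M'] -> C2=S, others downsized to S] -> [I,S,S]
Op 4: C2 write [C2 write: invalidate ['C1=S'] -> C2=M] -> [I,I,M]
Op 5: C2 write [C2 write: already M (modified), no change] -> [I,I,M]
Op 6: C1 write [C1 write: invalidate ['C2=M'] -> C1=M] -> [I,M,I]
Op 7: C0 write [C0 write: invalidate ['C1=M'] -> C0=M] -> [M,I,I]
Op 8: C1 write [C1 write: invalidate ['C0=M'] -> C1=M] -> [I,M,I]
Op 9: C0 write [C0 write: invalidate ['C1=M'] -> C0=M] -> [M,I,I]

Answer: I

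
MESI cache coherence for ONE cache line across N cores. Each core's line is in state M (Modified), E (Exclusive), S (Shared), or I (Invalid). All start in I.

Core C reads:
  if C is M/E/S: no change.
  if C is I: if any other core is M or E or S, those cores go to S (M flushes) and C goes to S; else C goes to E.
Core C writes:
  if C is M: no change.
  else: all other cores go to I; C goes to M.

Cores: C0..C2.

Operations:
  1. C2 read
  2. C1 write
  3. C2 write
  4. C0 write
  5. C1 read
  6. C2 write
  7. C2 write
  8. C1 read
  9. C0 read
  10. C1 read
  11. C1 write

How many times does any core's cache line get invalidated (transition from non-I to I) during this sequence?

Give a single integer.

Op 1: C2 read [C2 read from I: no other sharers -> C2=E (exclusive)] -> [I,I,E] (invalidations this op: 0; running total: 0)
Op 2: C1 write [C1 write: invalidate ['C2=E'] -> C1=M] -> [I,M,I] (invalidations this op: 1; running total: 1)
Op 3: C2 write [C2 write: invalidate ['C1=M'] -> C2=M] -> [I,I,M] (invalidations this op: 1; running total: 2)
Op 4: C0 write [C0 write: invalidate ['C2=M'] -> C0=M] -> [M,I,I] (invalidations this op: 1; running total: 3)
Op 5: C1 read [C1 read from I: others=['C0=M'] -> C1=S, others downsized to S] -> [S,S,I] (invalidations this op: 0; running total: 3)
Op 6: C2 write [C2 write: invalidate ['C0=S', 'C1=S'] -> C2=M] -> [I,I,M] (invalidations this op: 2; running total: 5)
Op 7: C2 write [C2 write: already M (modified), no change] -> [I,I,M] (invalidations this op: 0; running total: 5)
Op 8: C1 read [C1 read from I: others=['C2=M'] -> C1=S, others downsized to S] -> [I,S,S] (invalidations this op: 0; running total: 5)
Op 9: C0 read [C0 read from I: others=['C1=S', 'C2=S'] -> C0=S, others downsized to S] -> [S,S,S] (invalidations this op: 0; running total: 5)
Op 10: C1 read [C1 read: already in S, no change] -> [S,S,S] (invalidations this op: 0; running total: 5)
Op 11: C1 write [C1 write: invalidate ['C0=S', 'C2=S'] -> C1=M] -> [I,M,I] (invalidations this op: 2; running total: 7)

Answer: 7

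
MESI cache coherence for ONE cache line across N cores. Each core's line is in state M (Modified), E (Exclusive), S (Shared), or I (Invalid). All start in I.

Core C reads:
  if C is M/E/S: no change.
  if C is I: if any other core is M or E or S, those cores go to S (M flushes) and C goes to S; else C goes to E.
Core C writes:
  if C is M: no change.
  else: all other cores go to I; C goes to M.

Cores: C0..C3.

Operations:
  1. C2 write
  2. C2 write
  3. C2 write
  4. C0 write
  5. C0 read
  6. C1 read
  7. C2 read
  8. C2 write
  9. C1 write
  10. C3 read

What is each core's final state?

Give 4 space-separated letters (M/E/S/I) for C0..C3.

Op 1: C2 write [C2 write: invalidate none -> C2=M] -> [I,I,M,I]
Op 2: C2 write [C2 write: already M (modified), no change] -> [I,I,M,I]
Op 3: C2 write [C2 write: already M (modified), no change] -> [I,I,M,I]
Op 4: C0 write [C0 write: invalidate ['C2=M'] -> C0=M] -> [M,I,I,I]
Op 5: C0 read [C0 read: already in M, no change] -> [M,I,I,I]
Op 6: C1 read [C1 read from I: others=['C0=M'] -> C1=S, others downsized to S] -> [S,S,I,I]
Op 7: C2 read [C2 read from I: others=['C0=S', 'C1=S'] -> C2=S, others downsized to S] -> [S,S,S,I]
Op 8: C2 write [C2 write: invalidate ['C0=S', 'C1=S'] -> C2=M] -> [I,I,M,I]
Op 9: C1 write [C1 write: invalidate ['C2=M'] -> C1=M] -> [I,M,I,I]
Op 10: C3 read [C3 read from I: others=['C1=M'] -> C3=S, others downsized to S] -> [I,S,I,S]

Answer: I S I S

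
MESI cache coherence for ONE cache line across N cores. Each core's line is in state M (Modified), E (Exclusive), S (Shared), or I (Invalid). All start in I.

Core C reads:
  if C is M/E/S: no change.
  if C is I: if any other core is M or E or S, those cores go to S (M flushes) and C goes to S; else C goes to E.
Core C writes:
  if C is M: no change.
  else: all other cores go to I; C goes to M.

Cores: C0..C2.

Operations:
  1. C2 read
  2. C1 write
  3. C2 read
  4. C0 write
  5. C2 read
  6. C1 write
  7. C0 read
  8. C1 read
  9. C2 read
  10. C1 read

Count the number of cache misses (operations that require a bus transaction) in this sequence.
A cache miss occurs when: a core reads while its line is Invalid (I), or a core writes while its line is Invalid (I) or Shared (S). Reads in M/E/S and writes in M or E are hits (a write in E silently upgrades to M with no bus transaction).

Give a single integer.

Answer: 8

Derivation:
Op 1: C2 read [C2 read from I: no other sharers -> C2=E (exclusive)] -> [I,I,E] [MISS #1: read from I]
Op 2: C1 write [C1 write: invalidate ['C2=E'] -> C1=M] -> [I,M,I] [MISS #2: write from I]
Op 3: C2 read [C2 read from I: others=['C1=M'] -> C2=S, others downsized to S] -> [I,S,S] [MISS #3: read from I]
Op 4: C0 write [C0 write: invalidate ['C1=S', 'C2=S'] -> C0=M] -> [M,I,I] [MISS #4: write from I]
Op 5: C2 read [C2 read from I: others=['C0=M'] -> C2=S, others downsized to S] -> [S,I,S] [MISS #5: read from I]
Op 6: C1 write [C1 write: invalidate ['C0=S', 'C2=S'] -> C1=M] -> [I,M,I] [MISS #6: write from I]
Op 7: C0 read [C0 read from I: others=['C1=M'] -> C0=S, others downsized to S] -> [S,S,I] [MISS #7: read from I]
Op 8: C1 read [C1 read: already in S, no change] -> [S,S,I] [hit: read from S]
Op 9: C2 read [C2 read from I: others=['C0=S', 'C1=S'] -> C2=S, others downsized to S] -> [S,S,S] [MISS #8: read from I]
Op 10: C1 read [C1 read: already in S, no change] -> [S,S,S] [hit: read from S]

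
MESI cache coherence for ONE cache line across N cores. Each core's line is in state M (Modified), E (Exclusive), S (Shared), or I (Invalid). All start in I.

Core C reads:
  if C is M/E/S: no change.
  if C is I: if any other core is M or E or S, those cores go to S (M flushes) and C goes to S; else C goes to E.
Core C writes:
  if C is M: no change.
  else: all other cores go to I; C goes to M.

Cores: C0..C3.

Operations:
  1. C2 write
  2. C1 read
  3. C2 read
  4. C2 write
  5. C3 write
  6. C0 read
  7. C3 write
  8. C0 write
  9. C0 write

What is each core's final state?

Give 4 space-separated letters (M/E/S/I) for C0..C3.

Op 1: C2 write [C2 write: invalidate none -> C2=M] -> [I,I,M,I]
Op 2: C1 read [C1 read from I: others=['C2=M'] -> C1=S, others downsized to S] -> [I,S,S,I]
Op 3: C2 read [C2 read: already in S, no change] -> [I,S,S,I]
Op 4: C2 write [C2 write: invalidate ['C1=S'] -> C2=M] -> [I,I,M,I]
Op 5: C3 write [C3 write: invalidate ['C2=M'] -> C3=M] -> [I,I,I,M]
Op 6: C0 read [C0 read from I: others=['C3=M'] -> C0=S, others downsized to S] -> [S,I,I,S]
Op 7: C3 write [C3 write: invalidate ['C0=S'] -> C3=M] -> [I,I,I,M]
Op 8: C0 write [C0 write: invalidate ['C3=M'] -> C0=M] -> [M,I,I,I]
Op 9: C0 write [C0 write: already M (modified), no change] -> [M,I,I,I]

Answer: M I I I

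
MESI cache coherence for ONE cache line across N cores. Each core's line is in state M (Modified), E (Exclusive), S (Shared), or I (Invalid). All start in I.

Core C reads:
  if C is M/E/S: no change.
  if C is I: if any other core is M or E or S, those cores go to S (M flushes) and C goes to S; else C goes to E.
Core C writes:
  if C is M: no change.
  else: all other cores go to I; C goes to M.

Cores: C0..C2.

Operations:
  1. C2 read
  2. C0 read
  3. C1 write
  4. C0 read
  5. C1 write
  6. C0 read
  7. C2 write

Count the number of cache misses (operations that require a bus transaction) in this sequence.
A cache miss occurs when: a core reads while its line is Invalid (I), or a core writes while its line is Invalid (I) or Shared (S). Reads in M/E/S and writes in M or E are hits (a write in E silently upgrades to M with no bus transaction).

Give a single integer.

Answer: 7

Derivation:
Op 1: C2 read [C2 read from I: no other sharers -> C2=E (exclusive)] -> [I,I,E] [MISS #1: read from I]
Op 2: C0 read [C0 read from I: others=['C2=E'] -> C0=S, others downsized to S] -> [S,I,S] [MISS #2: read from I]
Op 3: C1 write [C1 write: invalidate ['C0=S', 'C2=S'] -> C1=M] -> [I,M,I] [MISS #3: write from I]
Op 4: C0 read [C0 read from I: others=['C1=M'] -> C0=S, others downsized to S] -> [S,S,I] [MISS #4: read from I]
Op 5: C1 write [C1 write: invalidate ['C0=S'] -> C1=M] -> [I,M,I] [MISS #5: write from S]
Op 6: C0 read [C0 read from I: others=['C1=M'] -> C0=S, others downsized to S] -> [S,S,I] [MISS #6: read from I]
Op 7: C2 write [C2 write: invalidate ['C0=S', 'C1=S'] -> C2=M] -> [I,I,M] [MISS #7: write from I]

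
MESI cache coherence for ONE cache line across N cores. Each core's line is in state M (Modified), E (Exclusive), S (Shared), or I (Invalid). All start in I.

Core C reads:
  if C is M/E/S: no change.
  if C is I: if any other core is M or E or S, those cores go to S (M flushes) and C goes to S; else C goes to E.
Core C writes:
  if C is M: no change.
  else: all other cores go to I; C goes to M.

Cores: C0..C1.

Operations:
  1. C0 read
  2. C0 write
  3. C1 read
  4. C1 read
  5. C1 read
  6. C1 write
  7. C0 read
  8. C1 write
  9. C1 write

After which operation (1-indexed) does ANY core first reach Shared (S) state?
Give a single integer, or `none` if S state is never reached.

Op 1: C0 read [C0 read from I: no other sharers -> C0=E (exclusive)] -> [E,I]
Op 2: C0 write [C0 write: invalidate none -> C0=M] -> [M,I]
Op 3: C1 read [C1 read from I: others=['C0=M'] -> C1=S, others downsized to S] -> [S,S]
  -> First S state at op 3; remaining ops need not be traced.

Answer: 3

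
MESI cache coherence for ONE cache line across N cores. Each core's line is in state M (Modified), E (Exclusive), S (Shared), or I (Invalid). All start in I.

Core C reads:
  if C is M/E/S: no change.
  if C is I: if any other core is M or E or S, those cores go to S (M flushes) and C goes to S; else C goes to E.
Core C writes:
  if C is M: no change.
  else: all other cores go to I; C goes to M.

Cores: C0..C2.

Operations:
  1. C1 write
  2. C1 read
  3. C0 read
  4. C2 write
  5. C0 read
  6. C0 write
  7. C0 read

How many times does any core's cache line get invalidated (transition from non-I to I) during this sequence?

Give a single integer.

Op 1: C1 write [C1 write: invalidate none -> C1=M] -> [I,M,I] (invalidations this op: 0; running total: 0)
Op 2: C1 read [C1 read: already in M, no change] -> [I,M,I] (invalidations this op: 0; running total: 0)
Op 3: C0 read [C0 read from I: others=['C1=M'] -> C0=S, others downsized to S] -> [S,S,I] (invalidations this op: 0; running total: 0)
Op 4: C2 write [C2 write: invalidate ['C0=S', 'C1=S'] -> C2=M] -> [I,I,M] (invalidations this op: 2; running total: 2)
Op 5: C0 read [C0 read from I: others=['C2=M'] -> C0=S, others downsized to S] -> [S,I,S] (invalidations this op: 0; running total: 2)
Op 6: C0 write [C0 write: invalidate ['C2=S'] -> C0=M] -> [M,I,I] (invalidations this op: 1; running total: 3)
Op 7: C0 read [C0 read: already in M, no change] -> [M,I,I] (invalidations this op: 0; running total: 3)

Answer: 3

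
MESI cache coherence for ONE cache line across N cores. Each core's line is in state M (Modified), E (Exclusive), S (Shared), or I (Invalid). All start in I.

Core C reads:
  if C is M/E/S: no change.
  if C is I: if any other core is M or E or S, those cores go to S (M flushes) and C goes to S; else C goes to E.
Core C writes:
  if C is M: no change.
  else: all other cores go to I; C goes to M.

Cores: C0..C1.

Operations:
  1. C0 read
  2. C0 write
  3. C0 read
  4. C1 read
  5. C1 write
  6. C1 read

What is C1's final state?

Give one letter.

Op 1: C0 read [C0 read from I: no other sharers -> C0=E (exclusive)] -> [E,I]
Op 2: C0 write [C0 write: invalidate none -> C0=M] -> [M,I]
Op 3: C0 read [C0 read: already in M, no change] -> [M,I]
Op 4: C1 read [C1 read from I: others=['C0=M'] -> C1=S, others downsized to S] -> [S,S]
Op 5: C1 write [C1 write: invalidate ['C0=S'] -> C1=M] -> [I,M]
Op 6: C1 read [C1 read: already in M, no change] -> [I,M]

Answer: M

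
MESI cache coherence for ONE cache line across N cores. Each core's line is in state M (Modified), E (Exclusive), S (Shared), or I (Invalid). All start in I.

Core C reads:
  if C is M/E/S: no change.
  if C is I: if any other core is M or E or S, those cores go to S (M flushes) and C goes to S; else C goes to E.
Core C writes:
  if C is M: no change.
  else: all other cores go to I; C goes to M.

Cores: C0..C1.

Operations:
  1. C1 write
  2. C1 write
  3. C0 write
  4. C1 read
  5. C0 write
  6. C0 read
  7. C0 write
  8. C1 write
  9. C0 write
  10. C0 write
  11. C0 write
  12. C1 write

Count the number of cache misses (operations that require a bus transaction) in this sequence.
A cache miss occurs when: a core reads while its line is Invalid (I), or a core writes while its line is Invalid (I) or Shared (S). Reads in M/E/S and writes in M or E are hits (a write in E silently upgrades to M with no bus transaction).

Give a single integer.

Answer: 7

Derivation:
Op 1: C1 write [C1 write: invalidate none -> C1=M] -> [I,M] [MISS #1: write from I]
Op 2: C1 write [C1 write: already M (modified), no change] -> [I,M] [hit: write from M]
Op 3: C0 write [C0 write: invalidate ['C1=M'] -> C0=M] -> [M,I] [MISS #2: write from I]
Op 4: C1 read [C1 read from I: others=['C0=M'] -> C1=S, others downsized to S] -> [S,S] [MISS #3: read from I]
Op 5: C0 write [C0 write: invalidate ['C1=S'] -> C0=M] -> [M,I] [MISS #4: write from S]
Op 6: C0 read [C0 read: already in M, no change] -> [M,I] [hit: read from M]
Op 7: C0 write [C0 write: already M (modified), no change] -> [M,I] [hit: write from M]
Op 8: C1 write [C1 write: invalidate ['C0=M'] -> C1=M] -> [I,M] [MISS #5: write from I]
Op 9: C0 write [C0 write: invalidate ['C1=M'] -> C0=M] -> [M,I] [MISS #6: write from I]
Op 10: C0 write [C0 write: already M (modified), no change] -> [M,I] [hit: write from M]
Op 11: C0 write [C0 write: already M (modified), no change] -> [M,I] [hit: write from M]
Op 12: C1 write [C1 write: invalidate ['C0=M'] -> C1=M] -> [I,M] [MISS #7: write from I]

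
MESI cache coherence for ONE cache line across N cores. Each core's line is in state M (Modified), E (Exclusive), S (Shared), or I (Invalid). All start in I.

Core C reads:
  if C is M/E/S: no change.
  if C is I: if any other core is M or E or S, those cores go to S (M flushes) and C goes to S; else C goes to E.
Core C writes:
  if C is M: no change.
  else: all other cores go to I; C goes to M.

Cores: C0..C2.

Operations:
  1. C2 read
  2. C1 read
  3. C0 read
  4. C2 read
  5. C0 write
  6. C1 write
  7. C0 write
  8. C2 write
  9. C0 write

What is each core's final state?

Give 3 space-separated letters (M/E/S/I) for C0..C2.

Op 1: C2 read [C2 read from I: no other sharers -> C2=E (exclusive)] -> [I,I,E]
Op 2: C1 read [C1 read from I: others=['C2=E'] -> C1=S, others downsized to S] -> [I,S,S]
Op 3: C0 read [C0 read from I: others=['C1=S', 'C2=S'] -> C0=S, others downsized to S] -> [S,S,S]
Op 4: C2 read [C2 read: already in S, no change] -> [S,S,S]
Op 5: C0 write [C0 write: invalidate ['C1=S', 'C2=S'] -> C0=M] -> [M,I,I]
Op 6: C1 write [C1 write: invalidate ['C0=M'] -> C1=M] -> [I,M,I]
Op 7: C0 write [C0 write: invalidate ['C1=M'] -> C0=M] -> [M,I,I]
Op 8: C2 write [C2 write: invalidate ['C0=M'] -> C2=M] -> [I,I,M]
Op 9: C0 write [C0 write: invalidate ['C2=M'] -> C0=M] -> [M,I,I]

Answer: M I I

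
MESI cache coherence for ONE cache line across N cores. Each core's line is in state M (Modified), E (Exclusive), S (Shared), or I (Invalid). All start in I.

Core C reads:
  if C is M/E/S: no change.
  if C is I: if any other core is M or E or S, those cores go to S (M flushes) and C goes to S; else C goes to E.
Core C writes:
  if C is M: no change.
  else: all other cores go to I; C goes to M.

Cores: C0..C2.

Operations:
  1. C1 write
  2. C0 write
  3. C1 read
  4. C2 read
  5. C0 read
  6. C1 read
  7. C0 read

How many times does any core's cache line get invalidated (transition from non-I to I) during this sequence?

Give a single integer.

Op 1: C1 write [C1 write: invalidate none -> C1=M] -> [I,M,I] (invalidations this op: 0; running total: 0)
Op 2: C0 write [C0 write: invalidate ['C1=M'] -> C0=M] -> [M,I,I] (invalidations this op: 1; running total: 1)
Op 3: C1 read [C1 read from I: others=['C0=M'] -> C1=S, others downsized to S] -> [S,S,I] (invalidations this op: 0; running total: 1)
Op 4: C2 read [C2 read from I: others=['C0=S', 'C1=S'] -> C2=S, others downsized to S] -> [S,S,S] (invalidations this op: 0; running total: 1)
Op 5: C0 read [C0 read: already in S, no change] -> [S,S,S] (invalidations this op: 0; running total: 1)
Op 6: C1 read [C1 read: already in S, no change] -> [S,S,S] (invalidations this op: 0; running total: 1)
Op 7: C0 read [C0 read: already in S, no change] -> [S,S,S] (invalidations this op: 0; running total: 1)

Answer: 1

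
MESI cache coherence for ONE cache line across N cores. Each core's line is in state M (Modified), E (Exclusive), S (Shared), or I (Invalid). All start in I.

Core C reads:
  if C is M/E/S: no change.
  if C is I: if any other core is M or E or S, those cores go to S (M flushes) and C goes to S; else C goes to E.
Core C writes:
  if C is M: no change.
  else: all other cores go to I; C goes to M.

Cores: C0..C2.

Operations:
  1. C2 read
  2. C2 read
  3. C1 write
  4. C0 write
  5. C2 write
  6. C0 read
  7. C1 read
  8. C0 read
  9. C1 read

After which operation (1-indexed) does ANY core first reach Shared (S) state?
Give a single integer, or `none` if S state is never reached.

Answer: 6

Derivation:
Op 1: C2 read [C2 read from I: no other sharers -> C2=E (exclusive)] -> [I,I,E]
Op 2: C2 read [C2 read: already in E, no change] -> [I,I,E]
Op 3: C1 write [C1 write: invalidate ['C2=E'] -> C1=M] -> [I,M,I]
Op 4: C0 write [C0 write: invalidate ['C1=M'] -> C0=M] -> [M,I,I]
Op 5: C2 write [C2 write: invalidate ['C0=M'] -> C2=M] -> [I,I,M]
Op 6: C0 read [C0 read from I: others=['C2=M'] -> C0=S, others downsized to S] -> [S,I,S]
  -> First S state at op 6; remaining ops need not be traced.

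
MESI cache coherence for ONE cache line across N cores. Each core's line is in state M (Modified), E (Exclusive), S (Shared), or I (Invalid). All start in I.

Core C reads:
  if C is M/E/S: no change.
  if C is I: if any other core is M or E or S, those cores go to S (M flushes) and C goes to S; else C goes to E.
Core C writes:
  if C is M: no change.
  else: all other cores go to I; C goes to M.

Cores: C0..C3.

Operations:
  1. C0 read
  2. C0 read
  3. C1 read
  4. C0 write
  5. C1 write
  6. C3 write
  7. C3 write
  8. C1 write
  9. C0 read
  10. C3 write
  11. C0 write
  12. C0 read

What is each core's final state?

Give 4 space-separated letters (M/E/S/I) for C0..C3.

Op 1: C0 read [C0 read from I: no other sharers -> C0=E (exclusive)] -> [E,I,I,I]
Op 2: C0 read [C0 read: already in E, no change] -> [E,I,I,I]
Op 3: C1 read [C1 read from I: others=['C0=E'] -> C1=S, others downsized to S] -> [S,S,I,I]
Op 4: C0 write [C0 write: invalidate ['C1=S'] -> C0=M] -> [M,I,I,I]
Op 5: C1 write [C1 write: invalidate ['C0=M'] -> C1=M] -> [I,M,I,I]
Op 6: C3 write [C3 write: invalidate ['C1=M'] -> C3=M] -> [I,I,I,M]
Op 7: C3 write [C3 write: already M (modified), no change] -> [I,I,I,M]
Op 8: C1 write [C1 write: invalidate ['C3=M'] -> C1=M] -> [I,M,I,I]
Op 9: C0 read [C0 read from I: others=['C1=M'] -> C0=S, others downsized to S] -> [S,S,I,I]
Op 10: C3 write [C3 write: invalidate ['C0=S', 'C1=S'] -> C3=M] -> [I,I,I,M]
Op 11: C0 write [C0 write: invalidate ['C3=M'] -> C0=M] -> [M,I,I,I]
Op 12: C0 read [C0 read: already in M, no change] -> [M,I,I,I]

Answer: M I I I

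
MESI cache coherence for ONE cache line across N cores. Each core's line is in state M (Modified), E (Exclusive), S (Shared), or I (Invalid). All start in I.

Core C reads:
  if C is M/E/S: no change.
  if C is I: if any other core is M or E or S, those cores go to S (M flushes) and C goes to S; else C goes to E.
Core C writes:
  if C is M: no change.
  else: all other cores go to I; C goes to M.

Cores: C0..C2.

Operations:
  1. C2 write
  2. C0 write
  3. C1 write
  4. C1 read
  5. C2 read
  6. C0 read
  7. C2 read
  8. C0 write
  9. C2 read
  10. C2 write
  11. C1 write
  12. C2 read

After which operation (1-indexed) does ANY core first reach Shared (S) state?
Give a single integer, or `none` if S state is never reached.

Op 1: C2 write [C2 write: invalidate none -> C2=M] -> [I,I,M]
Op 2: C0 write [C0 write: invalidate ['C2=M'] -> C0=M] -> [M,I,I]
Op 3: C1 write [C1 write: invalidate ['C0=M'] -> C1=M] -> [I,M,I]
Op 4: C1 read [C1 read: already in M, no change] -> [I,M,I]
Op 5: C2 read [C2 read from I: others=['C1=M'] -> C2=S, others downsized to S] -> [I,S,S]
  -> First S state at op 5; remaining ops need not be traced.

Answer: 5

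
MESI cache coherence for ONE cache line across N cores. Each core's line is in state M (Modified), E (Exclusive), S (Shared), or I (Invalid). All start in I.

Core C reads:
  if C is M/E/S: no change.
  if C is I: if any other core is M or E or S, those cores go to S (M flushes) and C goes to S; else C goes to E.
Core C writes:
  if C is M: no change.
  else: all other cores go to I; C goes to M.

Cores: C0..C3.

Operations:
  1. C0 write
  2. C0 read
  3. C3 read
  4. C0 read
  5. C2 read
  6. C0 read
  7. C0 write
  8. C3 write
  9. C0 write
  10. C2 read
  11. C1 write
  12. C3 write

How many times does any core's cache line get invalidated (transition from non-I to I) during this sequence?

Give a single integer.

Answer: 7

Derivation:
Op 1: C0 write [C0 write: invalidate none -> C0=M] -> [M,I,I,I] (invalidations this op: 0; running total: 0)
Op 2: C0 read [C0 read: already in M, no change] -> [M,I,I,I] (invalidations this op: 0; running total: 0)
Op 3: C3 read [C3 read from I: others=['C0=M'] -> C3=S, others downsized to S] -> [S,I,I,S] (invalidations this op: 0; running total: 0)
Op 4: C0 read [C0 read: already in S, no change] -> [S,I,I,S] (invalidations this op: 0; running total: 0)
Op 5: C2 read [C2 read from I: others=['C0=S', 'C3=S'] -> C2=S, others downsized to S] -> [S,I,S,S] (invalidations this op: 0; running total: 0)
Op 6: C0 read [C0 read: already in S, no change] -> [S,I,S,S] (invalidations this op: 0; running total: 0)
Op 7: C0 write [C0 write: invalidate ['C2=S', 'C3=S'] -> C0=M] -> [M,I,I,I] (invalidations this op: 2; running total: 2)
Op 8: C3 write [C3 write: invalidate ['C0=M'] -> C3=M] -> [I,I,I,M] (invalidations this op: 1; running total: 3)
Op 9: C0 write [C0 write: invalidate ['C3=M'] -> C0=M] -> [M,I,I,I] (invalidations this op: 1; running total: 4)
Op 10: C2 read [C2 read from I: others=['C0=M'] -> C2=S, others downsized to S] -> [S,I,S,I] (invalidations this op: 0; running total: 4)
Op 11: C1 write [C1 write: invalidate ['C0=S', 'C2=S'] -> C1=M] -> [I,M,I,I] (invalidations this op: 2; running total: 6)
Op 12: C3 write [C3 write: invalidate ['C1=M'] -> C3=M] -> [I,I,I,M] (invalidations this op: 1; running total: 7)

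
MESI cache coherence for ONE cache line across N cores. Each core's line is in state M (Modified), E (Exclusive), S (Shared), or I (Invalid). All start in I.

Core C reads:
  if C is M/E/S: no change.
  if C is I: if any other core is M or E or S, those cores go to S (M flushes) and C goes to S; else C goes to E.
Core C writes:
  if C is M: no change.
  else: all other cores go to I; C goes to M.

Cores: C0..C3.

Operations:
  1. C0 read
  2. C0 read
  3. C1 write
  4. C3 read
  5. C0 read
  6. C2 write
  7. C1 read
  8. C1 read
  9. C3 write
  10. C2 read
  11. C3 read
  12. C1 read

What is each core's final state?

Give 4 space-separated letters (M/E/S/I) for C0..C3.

Answer: I S S S

Derivation:
Op 1: C0 read [C0 read from I: no other sharers -> C0=E (exclusive)] -> [E,I,I,I]
Op 2: C0 read [C0 read: already in E, no change] -> [E,I,I,I]
Op 3: C1 write [C1 write: invalidate ['C0=E'] -> C1=M] -> [I,M,I,I]
Op 4: C3 read [C3 read from I: others=['C1=M'] -> C3=S, others downsized to S] -> [I,S,I,S]
Op 5: C0 read [C0 read from I: others=['C1=S', 'C3=S'] -> C0=S, others downsized to S] -> [S,S,I,S]
Op 6: C2 write [C2 write: invalidate ['C0=S', 'C1=S', 'C3=S'] -> C2=M] -> [I,I,M,I]
Op 7: C1 read [C1 read from I: others=['C2=M'] -> C1=S, others downsized to S] -> [I,S,S,I]
Op 8: C1 read [C1 read: already in S, no change] -> [I,S,S,I]
Op 9: C3 write [C3 write: invalidate ['C1=S', 'C2=S'] -> C3=M] -> [I,I,I,M]
Op 10: C2 read [C2 read from I: others=['C3=M'] -> C2=S, others downsized to S] -> [I,I,S,S]
Op 11: C3 read [C3 read: already in S, no change] -> [I,I,S,S]
Op 12: C1 read [C1 read from I: others=['C2=S', 'C3=S'] -> C1=S, others downsized to S] -> [I,S,S,S]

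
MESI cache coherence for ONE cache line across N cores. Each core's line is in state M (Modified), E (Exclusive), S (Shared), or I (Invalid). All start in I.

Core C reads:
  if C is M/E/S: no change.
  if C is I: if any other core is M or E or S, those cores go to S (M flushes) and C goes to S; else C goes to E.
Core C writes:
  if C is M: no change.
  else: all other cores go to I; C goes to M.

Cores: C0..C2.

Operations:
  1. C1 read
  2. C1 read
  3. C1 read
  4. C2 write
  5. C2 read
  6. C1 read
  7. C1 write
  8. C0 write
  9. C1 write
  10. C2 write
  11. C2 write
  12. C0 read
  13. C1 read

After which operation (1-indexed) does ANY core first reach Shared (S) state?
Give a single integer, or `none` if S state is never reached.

Op 1: C1 read [C1 read from I: no other sharers -> C1=E (exclusive)] -> [I,E,I]
Op 2: C1 read [C1 read: already in E, no change] -> [I,E,I]
Op 3: C1 read [C1 read: already in E, no change] -> [I,E,I]
Op 4: C2 write [C2 write: invalidate ['C1=E'] -> C2=M] -> [I,I,M]
Op 5: C2 read [C2 read: already in M, no change] -> [I,I,M]
Op 6: C1 read [C1 read from I: others=['C2=M'] -> C1=S, others downsized to S] -> [I,S,S]
  -> First S state at op 6; remaining ops need not be traced.

Answer: 6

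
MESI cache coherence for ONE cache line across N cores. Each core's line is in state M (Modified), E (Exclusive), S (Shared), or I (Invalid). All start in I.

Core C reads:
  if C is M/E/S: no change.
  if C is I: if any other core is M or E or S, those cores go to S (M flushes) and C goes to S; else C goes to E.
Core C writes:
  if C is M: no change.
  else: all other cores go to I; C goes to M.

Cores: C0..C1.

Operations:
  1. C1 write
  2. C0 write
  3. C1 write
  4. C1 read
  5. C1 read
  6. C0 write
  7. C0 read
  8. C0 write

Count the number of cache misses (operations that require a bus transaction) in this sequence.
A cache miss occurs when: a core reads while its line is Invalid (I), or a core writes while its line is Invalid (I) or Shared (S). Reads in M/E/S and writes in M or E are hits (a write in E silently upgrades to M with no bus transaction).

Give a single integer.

Op 1: C1 write [C1 write: invalidate none -> C1=M] -> [I,M] [MISS #1: write from I]
Op 2: C0 write [C0 write: invalidate ['C1=M'] -> C0=M] -> [M,I] [MISS #2: write from I]
Op 3: C1 write [C1 write: invalidate ['C0=M'] -> C1=M] -> [I,M] [MISS #3: write from I]
Op 4: C1 read [C1 read: already in M, no change] -> [I,M] [hit: read from M]
Op 5: C1 read [C1 read: already in M, no change] -> [I,M] [hit: read from M]
Op 6: C0 write [C0 write: invalidate ['C1=M'] -> C0=M] -> [M,I] [MISS #4: write from I]
Op 7: C0 read [C0 read: already in M, no change] -> [M,I] [hit: read from M]
Op 8: C0 write [C0 write: already M (modified), no change] -> [M,I] [hit: write from M]

Answer: 4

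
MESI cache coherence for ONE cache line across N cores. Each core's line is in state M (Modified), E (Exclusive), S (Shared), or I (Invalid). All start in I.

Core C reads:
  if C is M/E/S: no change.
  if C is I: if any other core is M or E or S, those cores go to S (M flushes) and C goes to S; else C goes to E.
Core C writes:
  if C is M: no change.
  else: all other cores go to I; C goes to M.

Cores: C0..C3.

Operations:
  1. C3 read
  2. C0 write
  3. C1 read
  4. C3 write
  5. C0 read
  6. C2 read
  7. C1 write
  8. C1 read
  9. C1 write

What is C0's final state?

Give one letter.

Answer: I

Derivation:
Op 1: C3 read [C3 read from I: no other sharers -> C3=E (exclusive)] -> [I,I,I,E]
Op 2: C0 write [C0 write: invalidate ['C3=E'] -> C0=M] -> [M,I,I,I]
Op 3: C1 read [C1 read from I: others=['C0=M'] -> C1=S, others downsized to S] -> [S,S,I,I]
Op 4: C3 write [C3 write: invalidate ['C0=S', 'C1=S'] -> C3=M] -> [I,I,I,M]
Op 5: C0 read [C0 read from I: others=['C3=M'] -> C0=S, others downsized to S] -> [S,I,I,S]
Op 6: C2 read [C2 read from I: others=['C0=S', 'C3=S'] -> C2=S, others downsized to S] -> [S,I,S,S]
Op 7: C1 write [C1 write: invalidate ['C0=S', 'C2=S', 'C3=S'] -> C1=M] -> [I,M,I,I]
Op 8: C1 read [C1 read: already in M, no change] -> [I,M,I,I]
Op 9: C1 write [C1 write: already M (modified), no change] -> [I,M,I,I]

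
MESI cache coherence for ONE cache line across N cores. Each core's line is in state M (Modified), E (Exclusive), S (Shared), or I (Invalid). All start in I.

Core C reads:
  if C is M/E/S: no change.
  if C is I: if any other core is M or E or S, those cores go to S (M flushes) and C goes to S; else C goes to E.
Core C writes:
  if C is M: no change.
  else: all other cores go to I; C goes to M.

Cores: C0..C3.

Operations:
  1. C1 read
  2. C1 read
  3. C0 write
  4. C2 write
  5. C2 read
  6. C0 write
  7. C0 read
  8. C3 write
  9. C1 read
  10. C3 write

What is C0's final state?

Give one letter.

Op 1: C1 read [C1 read from I: no other sharers -> C1=E (exclusive)] -> [I,E,I,I]
Op 2: C1 read [C1 read: already in E, no change] -> [I,E,I,I]
Op 3: C0 write [C0 write: invalidate ['C1=E'] -> C0=M] -> [M,I,I,I]
Op 4: C2 write [C2 write: invalidate ['C0=M'] -> C2=M] -> [I,I,M,I]
Op 5: C2 read [C2 read: already in M, no change] -> [I,I,M,I]
Op 6: C0 write [C0 write: invalidate ['C2=M'] -> C0=M] -> [M,I,I,I]
Op 7: C0 read [C0 read: already in M, no change] -> [M,I,I,I]
Op 8: C3 write [C3 write: invalidate ['C0=M'] -> C3=M] -> [I,I,I,M]
Op 9: C1 read [C1 read from I: others=['C3=M'] -> C1=S, others downsized to S] -> [I,S,I,S]
Op 10: C3 write [C3 write: invalidate ['C1=S'] -> C3=M] -> [I,I,I,M]

Answer: I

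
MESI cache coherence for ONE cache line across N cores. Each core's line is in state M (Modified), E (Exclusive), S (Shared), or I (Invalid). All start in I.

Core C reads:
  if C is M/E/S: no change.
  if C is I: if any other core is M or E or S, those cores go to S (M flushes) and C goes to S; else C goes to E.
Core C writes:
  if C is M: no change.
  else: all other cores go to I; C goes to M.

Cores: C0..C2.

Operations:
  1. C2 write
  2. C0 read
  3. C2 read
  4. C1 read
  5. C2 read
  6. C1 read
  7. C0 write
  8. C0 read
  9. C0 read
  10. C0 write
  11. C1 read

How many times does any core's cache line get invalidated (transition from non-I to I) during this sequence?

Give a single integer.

Answer: 2

Derivation:
Op 1: C2 write [C2 write: invalidate none -> C2=M] -> [I,I,M] (invalidations this op: 0; running total: 0)
Op 2: C0 read [C0 read from I: others=['C2=M'] -> C0=S, others downsized to S] -> [S,I,S] (invalidations this op: 0; running total: 0)
Op 3: C2 read [C2 read: already in S, no change] -> [S,I,S] (invalidations this op: 0; running total: 0)
Op 4: C1 read [C1 read from I: others=['C0=S', 'C2=S'] -> C1=S, others downsized to S] -> [S,S,S] (invalidations this op: 0; running total: 0)
Op 5: C2 read [C2 read: already in S, no change] -> [S,S,S] (invalidations this op: 0; running total: 0)
Op 6: C1 read [C1 read: already in S, no change] -> [S,S,S] (invalidations this op: 0; running total: 0)
Op 7: C0 write [C0 write: invalidate ['C1=S', 'C2=S'] -> C0=M] -> [M,I,I] (invalidations this op: 2; running total: 2)
Op 8: C0 read [C0 read: already in M, no change] -> [M,I,I] (invalidations this op: 0; running total: 2)
Op 9: C0 read [C0 read: already in M, no change] -> [M,I,I] (invalidations this op: 0; running total: 2)
Op 10: C0 write [C0 write: already M (modified), no change] -> [M,I,I] (invalidations this op: 0; running total: 2)
Op 11: C1 read [C1 read from I: others=['C0=M'] -> C1=S, others downsized to S] -> [S,S,I] (invalidations this op: 0; running total: 2)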